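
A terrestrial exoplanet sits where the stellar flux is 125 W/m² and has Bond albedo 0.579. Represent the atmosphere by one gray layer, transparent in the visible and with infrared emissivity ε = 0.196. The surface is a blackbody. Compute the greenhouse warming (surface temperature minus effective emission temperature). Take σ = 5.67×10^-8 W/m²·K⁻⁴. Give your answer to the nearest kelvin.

Effective emission temperature (TOA balance): σT_e⁴ = S(1−α)/4 = 13.16 W/m² → T_e = 123.4 K.
The surface balance (absorbed SW + ε·downward IR = σT_s⁴) with T_a⁴ = T_s⁴/2 reduces to T_s = T_e·[2/(2−ε)]^¼ = 126.6 K.
T_s − T_e = 126.6 − 123.4 = 3.224 K.

3 K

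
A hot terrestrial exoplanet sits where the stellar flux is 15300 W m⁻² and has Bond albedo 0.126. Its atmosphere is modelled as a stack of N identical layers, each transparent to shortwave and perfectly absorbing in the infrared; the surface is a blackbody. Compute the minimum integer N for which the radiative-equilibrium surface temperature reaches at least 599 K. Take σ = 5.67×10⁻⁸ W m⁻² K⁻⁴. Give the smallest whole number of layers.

The effective emission temperature is T_e = [S(1−α)/(4σ)]^¼ = 492.8 K.
Since T_s⁴ = (N+1)T_e⁴, we need N ≥ (T_s/T_e)⁴ − 1 = 1.183.
The minimum whole number is N = 2.

2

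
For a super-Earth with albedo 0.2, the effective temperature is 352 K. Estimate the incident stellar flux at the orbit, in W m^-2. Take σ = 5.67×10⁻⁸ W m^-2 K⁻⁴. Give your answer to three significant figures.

Invert the energy balance for S: S = 4σT⁴/(1−α).
The emitted flux is σT⁴ = 870.5 W m^-2.
So S = 4×870.5/(1−0.2) = 4352 W m^-2.

4350 W m^-2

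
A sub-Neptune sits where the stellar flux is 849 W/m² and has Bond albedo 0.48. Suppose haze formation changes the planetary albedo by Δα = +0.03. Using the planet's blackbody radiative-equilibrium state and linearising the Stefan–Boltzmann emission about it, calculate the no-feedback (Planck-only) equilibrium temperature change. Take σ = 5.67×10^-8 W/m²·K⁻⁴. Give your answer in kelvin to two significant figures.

-3.0 kelvin

Reference equilibrium: T_e = [S(1−α)/(4σ)]^(1/4) = 210.0 K.
ΔF = −(S/4)Δα = −(849.0/4)×(+0.03) = -6.367 W/m².
Linearising σT⁴ gives d(σT⁴)/dT = 4σT_e³ = 2.102 W/m² per K.
Hence the no-feedback warming is ΔF/(4σT_e³) = -3.03 K.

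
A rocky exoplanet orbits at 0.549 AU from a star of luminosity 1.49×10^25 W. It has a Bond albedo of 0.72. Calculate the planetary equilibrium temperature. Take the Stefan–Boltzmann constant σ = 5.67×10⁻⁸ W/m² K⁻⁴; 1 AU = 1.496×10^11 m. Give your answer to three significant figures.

121 K

d = 0.549 × 1.496×10^11 m = 8.213×10^10 m.
S = L/(4πd²) = 175.8 W/m².
Absorbed flux (global mean): S(1−α)/4 = 175.8·0.28/4 = 12.30 W/m².
Set σT⁴ = 12.30 → T = (12.30/σ)^(1/4) = 121.4 K.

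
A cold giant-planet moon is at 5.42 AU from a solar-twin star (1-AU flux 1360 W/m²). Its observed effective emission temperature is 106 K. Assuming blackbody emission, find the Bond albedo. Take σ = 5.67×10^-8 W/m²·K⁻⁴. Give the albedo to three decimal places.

Flux at the orbit: S = 1360/(5.42)² = 46.30 W/m².
Rearranging the radiative balance, α = 1 − 4σT⁴/S.
4σT⁴ = 4·5.67×10⁻⁸·(106)⁴ = 28.63 W/m².
1−α = 28.63/46.30 = 0.6185, so α = 0.3815.

0.382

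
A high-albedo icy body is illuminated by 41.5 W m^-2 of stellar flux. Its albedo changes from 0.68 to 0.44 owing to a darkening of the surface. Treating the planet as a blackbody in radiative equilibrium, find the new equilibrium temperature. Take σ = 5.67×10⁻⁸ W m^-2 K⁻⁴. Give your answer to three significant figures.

101 kelvin

With the new albedo, S(1−α₂)/4 = 5.810 W m^-2, so T₂ = 100.6 K.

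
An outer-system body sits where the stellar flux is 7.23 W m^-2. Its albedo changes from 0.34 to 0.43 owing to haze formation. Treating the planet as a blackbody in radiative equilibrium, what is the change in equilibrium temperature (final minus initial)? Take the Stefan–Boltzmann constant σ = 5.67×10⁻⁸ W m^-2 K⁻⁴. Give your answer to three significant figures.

-2.44 kelvin

With α = 0.34, T₁ = 67.73 K.
With α = 0.43, T₂ = 65.29 K.
Change: 65.29 − 67.73 = -2.437 K.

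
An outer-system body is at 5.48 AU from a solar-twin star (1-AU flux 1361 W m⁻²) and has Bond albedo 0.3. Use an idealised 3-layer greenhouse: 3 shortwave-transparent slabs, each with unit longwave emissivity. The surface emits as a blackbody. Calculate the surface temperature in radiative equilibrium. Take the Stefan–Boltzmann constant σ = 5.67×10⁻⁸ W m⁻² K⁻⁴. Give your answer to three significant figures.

154 K

By the inverse-square law, S = 1361/5.48² = 45.32 W m⁻².
The effective emission temperature is T_e = [S(1−α)/(4σ)]^¼ = 108.8 K.
Layer-by-layer balance gives σT_s⁴ = (N+1)σT_e⁴, so T_s = 4^¼·108.8 = 153.8 K.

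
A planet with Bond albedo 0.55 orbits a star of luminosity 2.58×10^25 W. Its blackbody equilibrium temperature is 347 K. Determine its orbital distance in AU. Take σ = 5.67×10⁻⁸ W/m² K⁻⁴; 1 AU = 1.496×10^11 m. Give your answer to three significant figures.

0.112 AU

Required flux: S = 4σT⁴/(1−α) = 7307 W/m².
Then d = [L/(4πS)]^(1/2) = 1.676×10^10 m, i.e. 0.1120 AU.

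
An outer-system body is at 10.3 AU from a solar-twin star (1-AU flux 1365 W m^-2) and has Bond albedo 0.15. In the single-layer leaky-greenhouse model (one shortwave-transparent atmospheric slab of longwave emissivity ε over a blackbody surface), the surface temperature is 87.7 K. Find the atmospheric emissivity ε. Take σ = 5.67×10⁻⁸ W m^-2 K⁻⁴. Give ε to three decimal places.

0.370

By the inverse-square law, S = 1365/10.3² = 12.87 W m^-2.
Effective temperature: T_e = [S(1−α)/(4σ)]^(1/4) = 83.33 K.
T_s⁴ = T_e⁴·2/(2−ε) → ε = 2 − 2(T_e/T_s)⁴ = 2 − 2·(83.33/87.7)⁴ = 0.3697.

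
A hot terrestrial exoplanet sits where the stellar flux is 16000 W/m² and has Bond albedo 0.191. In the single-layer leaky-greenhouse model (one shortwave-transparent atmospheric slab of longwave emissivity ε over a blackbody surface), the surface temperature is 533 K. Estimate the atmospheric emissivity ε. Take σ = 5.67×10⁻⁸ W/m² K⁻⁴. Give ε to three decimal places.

0.586

First, T_e = [16000·(1−0.191)/(4σ)]^(1/4) = 488.8 K.
Since (2−ε)/2 = (T_e/T_s)⁴ = 0.7072, ε = 0.5857.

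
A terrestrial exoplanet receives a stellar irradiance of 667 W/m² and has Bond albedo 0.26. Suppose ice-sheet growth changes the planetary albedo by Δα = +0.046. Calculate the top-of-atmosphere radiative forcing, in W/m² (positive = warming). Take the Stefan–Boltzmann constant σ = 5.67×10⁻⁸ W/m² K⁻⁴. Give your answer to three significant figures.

ΔF = −(S/4)Δα = −(667.0/4)×(+0.046) = -7.670 W/m².

-7.67 W/m²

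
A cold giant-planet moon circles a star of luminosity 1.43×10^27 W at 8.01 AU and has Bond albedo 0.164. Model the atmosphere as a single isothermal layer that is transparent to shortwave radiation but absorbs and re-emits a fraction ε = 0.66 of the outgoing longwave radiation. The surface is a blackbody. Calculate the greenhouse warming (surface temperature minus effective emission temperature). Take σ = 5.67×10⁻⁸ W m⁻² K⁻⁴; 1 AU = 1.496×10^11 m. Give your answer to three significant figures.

d = 8.01 × 1.496×10^11 m = 1.198×10^12 m.
S = L/(4πd²) = 79.25 W m⁻².
The planet radiates to space at T_e = [S(1−α)/(4σ)]^(1/4) = 130.7 K.
For a single slab of emissivity ε, T_s⁴ = 2T_e⁴/(2−ε); thus T_s = 130.7·(1.493)^(1/4) = 144.5 K.
Greenhouse warming: T_s − T_e = 13.77 K.

13.8 K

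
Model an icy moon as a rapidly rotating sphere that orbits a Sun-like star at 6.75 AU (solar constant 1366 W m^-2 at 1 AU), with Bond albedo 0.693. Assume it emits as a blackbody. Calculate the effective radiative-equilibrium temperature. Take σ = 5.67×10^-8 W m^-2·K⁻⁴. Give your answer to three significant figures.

79.8 K

Flux at the orbit: S = 1366/(6.75)² = 29.98 W m^-2.
Absorbed flux (global mean): S(1−α)/4 = 29.98·0.307/4 = 2.301 W m^-2.
In equilibrium σT⁴ equals this, so T = 79.82 K.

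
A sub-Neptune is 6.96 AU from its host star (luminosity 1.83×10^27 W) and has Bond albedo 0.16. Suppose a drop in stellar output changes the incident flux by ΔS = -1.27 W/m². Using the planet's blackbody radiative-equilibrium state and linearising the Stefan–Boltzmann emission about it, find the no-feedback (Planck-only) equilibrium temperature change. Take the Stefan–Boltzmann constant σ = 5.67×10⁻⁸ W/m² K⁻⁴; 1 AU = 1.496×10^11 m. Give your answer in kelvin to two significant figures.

-0.35 K

d = 6.96 × 1.496×10^11 m = 1.041×10^12 m.
S = L/(4πd²) = 134.3 W/m².
Reference equilibrium: T_e = [S(1−α)/(4σ)]^(1/4) = 149.3 K.
Only a fraction (1−α) is absorbed and it's spread over 4πR², so ΔF = (1−α)ΔS/4 = -0.2667 W/m².
Linearising σT⁴ gives d(σT⁴)/dT = 4σT_e³ = 0.7555 W/m² per K.
Hence the no-feedback warming is ΔF/(4σT_e³) = -0.353 K.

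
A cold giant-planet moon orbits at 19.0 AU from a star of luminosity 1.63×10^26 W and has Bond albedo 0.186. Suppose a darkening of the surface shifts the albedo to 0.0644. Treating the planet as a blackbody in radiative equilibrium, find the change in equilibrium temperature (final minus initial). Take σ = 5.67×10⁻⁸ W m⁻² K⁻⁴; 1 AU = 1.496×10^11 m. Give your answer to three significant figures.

1.74 K

Orbital distance: d = 19.0 AU = 2.842×10^12 m.
S = L/(4πd²) = 1.605 W m⁻².
Before: T₁ = [1.605·0.814/(4σ)]^(1/4) = 48.99 K.
After:  T₂ = [1.605·0.936/(4σ)]^(1/4) = 50.73 K.
Change: 50.73 − 48.99 = 1.735 K.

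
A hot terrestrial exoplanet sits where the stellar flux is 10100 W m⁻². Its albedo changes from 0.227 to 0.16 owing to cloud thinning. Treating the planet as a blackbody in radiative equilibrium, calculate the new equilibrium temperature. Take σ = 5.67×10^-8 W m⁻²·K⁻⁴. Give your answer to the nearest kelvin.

With the new albedo, S(1−α₂)/4 = 2121 W m⁻², so T₂ = 439.8 K.

440 kelvin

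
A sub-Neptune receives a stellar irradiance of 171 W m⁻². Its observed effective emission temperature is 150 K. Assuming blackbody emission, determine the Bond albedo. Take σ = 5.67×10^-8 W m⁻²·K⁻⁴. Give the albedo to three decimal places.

Energy balance: S(1−α)/4 = σT⁴, so 1−α = 4σT⁴/S.
4σT⁴ = 4·5.67×10⁻⁸·(150)⁴ = 114.8 W m⁻².
Hence α = 1 − 114.8/171.0 = 0.3286.

0.329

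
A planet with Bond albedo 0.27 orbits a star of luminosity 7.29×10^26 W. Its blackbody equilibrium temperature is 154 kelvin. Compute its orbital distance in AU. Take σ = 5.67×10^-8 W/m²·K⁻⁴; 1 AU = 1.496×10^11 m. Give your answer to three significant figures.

3.85 AU

The flux needed for this T is 4σT⁴/(1−0.27) = 174.7 W/m².
S = L/(4πd²) → d = √(L/4πS) = √(7.29×10^26/(4π·174.7)) = 5.762×10^11 m = 3.851 AU.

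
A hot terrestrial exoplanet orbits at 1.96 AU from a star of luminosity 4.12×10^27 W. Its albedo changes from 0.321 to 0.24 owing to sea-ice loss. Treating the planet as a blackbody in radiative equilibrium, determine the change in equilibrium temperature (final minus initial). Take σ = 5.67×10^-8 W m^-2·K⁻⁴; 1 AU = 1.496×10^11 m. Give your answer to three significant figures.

9.34 K

d = 1.96 × 1.496×10^11 m = 2.932×10^11 m.
Spreading L over a sphere of radius d: S = 4.12×10^27/(4π·2.93×10^11²) = 3813 W m^-2.
Initial: T₁ = [S(1−0.321)/(4σ)]^(1/4) = 326.9 K.
After:  T₂ = [3813·0.76/(4σ)]^(1/4) = 336.2 K.
Change: 336.2 − 326.9 = 9.341 K.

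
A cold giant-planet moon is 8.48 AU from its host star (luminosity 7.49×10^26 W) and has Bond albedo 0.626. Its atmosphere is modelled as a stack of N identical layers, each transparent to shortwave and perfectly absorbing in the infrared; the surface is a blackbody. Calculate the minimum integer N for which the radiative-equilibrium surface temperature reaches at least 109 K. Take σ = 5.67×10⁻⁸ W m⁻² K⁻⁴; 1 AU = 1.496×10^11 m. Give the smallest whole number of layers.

2

Orbital distance: d = 8.48 AU = 1.269×10^12 m.
S = L/(4πd²) = 37.04 W m⁻².
The effective emission temperature is T_e = [S(1−α)/(4σ)]^¼ = 88.40 K.
T_s = (N+1)^(1/4)·T_e ≥ 109 K requires N+1 ≥ (T_s/T_e)⁴ = (109/88.40)⁴ = 2.311.
The minimum whole number is N = 2.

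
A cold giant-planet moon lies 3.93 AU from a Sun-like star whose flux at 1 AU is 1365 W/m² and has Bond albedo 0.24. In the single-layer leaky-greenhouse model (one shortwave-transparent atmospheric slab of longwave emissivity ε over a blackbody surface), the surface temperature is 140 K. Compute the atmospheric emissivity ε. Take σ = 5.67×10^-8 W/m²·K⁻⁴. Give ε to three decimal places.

0.458

By the inverse-square law, S = 1365/3.93² = 88.38 W/m².
First, T_e = [88.38·(1−0.24)/(4σ)]^(1/4) = 131.2 K.
Inverting T_s⁴ = 2T_e⁴/(2−ε): (T_e/T_s)⁴ = 0.7709, so ε = 2(1 − 0.7709) = 0.4582.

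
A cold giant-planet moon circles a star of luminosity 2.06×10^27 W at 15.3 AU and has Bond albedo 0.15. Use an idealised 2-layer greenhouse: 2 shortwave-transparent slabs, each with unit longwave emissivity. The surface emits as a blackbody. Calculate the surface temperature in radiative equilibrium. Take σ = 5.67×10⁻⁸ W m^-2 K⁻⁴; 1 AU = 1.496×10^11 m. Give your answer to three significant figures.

137 K

Orbital distance: d = 15.3 AU = 2.289×10^12 m.
Flux at the orbit: S = L/(4πd²) = 2.06×10^27/(4π·(2.29×10^12)²) = 31.29 W m^-2.
OLR = S(1−α)/4 = 6.649 W m^-2; the top layer radiates at T_e = 104.1 K.
For an N-layer opaque stack, T_s⁴ = (N+1)T_e⁴, hence T_s = (3)^(1/4)×104.1 K = 137.0 K.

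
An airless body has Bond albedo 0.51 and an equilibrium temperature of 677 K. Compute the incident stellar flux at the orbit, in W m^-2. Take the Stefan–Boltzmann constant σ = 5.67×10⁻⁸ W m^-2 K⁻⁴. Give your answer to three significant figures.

97200 W m^-2

From S(1−α)/4 = σT⁴: S = 4σT⁴/(1−α).
The emitted flux is σT⁴ = 11910 W m^-2.
So S = 4×11910/(1−0.51) = 97230 W m^-2.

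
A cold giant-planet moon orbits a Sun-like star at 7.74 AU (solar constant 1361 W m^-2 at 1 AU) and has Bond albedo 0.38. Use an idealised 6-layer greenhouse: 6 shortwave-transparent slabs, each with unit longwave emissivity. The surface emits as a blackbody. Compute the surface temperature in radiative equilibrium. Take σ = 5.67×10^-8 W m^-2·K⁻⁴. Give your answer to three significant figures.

144 K

By the inverse-square law, S = 1361/7.74² = 22.72 W m^-2.
OLR = S(1−α)/4 = 3.521 W m^-2; the top layer radiates at T_e = 88.77 K.
For an N-layer opaque stack, T_s⁴ = (N+1)T_e⁴, hence T_s = (7)^(1/4)×88.77 K = 144.4 K.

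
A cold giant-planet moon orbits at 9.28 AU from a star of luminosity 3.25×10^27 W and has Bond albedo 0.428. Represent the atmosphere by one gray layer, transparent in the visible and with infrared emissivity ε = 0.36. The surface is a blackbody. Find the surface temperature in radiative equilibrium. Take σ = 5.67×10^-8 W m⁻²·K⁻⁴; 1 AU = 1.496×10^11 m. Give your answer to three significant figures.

143 K

d = 9.28 × 1.496×10^11 m = 1.388×10^12 m.
Flux at the orbit: S = L/(4πd²) = 3.25×10^27/(4π·(1.39×10^12)²) = 134.2 W m⁻².
The planet radiates to space at T_e = [S(1−α)/(4σ)]^(1/4) = 135.6 K.
Surface balance with a leaky layer gives σT_s⁴ = σT_e⁴·2/(2−ε), so T_s = T_e·[2/(2−0.36)]^(1/4) = 142.5 K.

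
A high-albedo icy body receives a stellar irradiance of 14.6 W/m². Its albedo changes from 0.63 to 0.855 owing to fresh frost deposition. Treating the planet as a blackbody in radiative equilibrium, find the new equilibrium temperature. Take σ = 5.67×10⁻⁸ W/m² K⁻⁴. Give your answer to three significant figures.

With the new albedo, S(1−α₂)/4 = 0.5292 W/m², so T₂ = 55.27 K.

55.3 K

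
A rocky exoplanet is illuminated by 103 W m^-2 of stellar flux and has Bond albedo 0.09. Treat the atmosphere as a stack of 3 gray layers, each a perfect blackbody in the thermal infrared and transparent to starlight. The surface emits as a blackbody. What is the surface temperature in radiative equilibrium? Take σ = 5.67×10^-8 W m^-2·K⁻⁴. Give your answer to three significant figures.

The effective emission temperature is T_e = [S(1−α)/(4σ)]^¼ = 142.6 K.
For an N-layer opaque stack, T_s⁴ = (N+1)T_e⁴, hence T_s = (4)^(1/4)×142.6 K = 201.6 K.

202 K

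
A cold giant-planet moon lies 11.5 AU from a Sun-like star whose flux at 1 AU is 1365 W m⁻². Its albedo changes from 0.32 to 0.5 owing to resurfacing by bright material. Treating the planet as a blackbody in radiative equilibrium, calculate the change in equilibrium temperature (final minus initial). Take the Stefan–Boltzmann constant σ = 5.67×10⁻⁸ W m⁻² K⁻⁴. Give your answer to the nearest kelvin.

-6 K

By the inverse-square law, S = 1365/11.5² = 10.32 W m⁻².
With α = 0.32, T₁ = 74.58 K.
Final:   T₂ = [S(1−0.5)/(4σ)]^(1/4) = 69.07 K.
ΔT = T₂ − T₁ = -5.519 K.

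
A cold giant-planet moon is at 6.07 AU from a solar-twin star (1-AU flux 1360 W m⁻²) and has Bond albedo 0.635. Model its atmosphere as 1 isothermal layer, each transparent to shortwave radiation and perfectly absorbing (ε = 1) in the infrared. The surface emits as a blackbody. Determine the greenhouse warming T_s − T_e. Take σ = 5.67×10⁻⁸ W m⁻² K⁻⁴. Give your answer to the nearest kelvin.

17 kelvin

Flux at the orbit: S = 1360/(6.07)² = 36.91 W m⁻².
The effective emission temperature is T_e = [S(1−α)/(4σ)]^¼ = 87.79 K.
T_s = (N+1)^(1/4)·T_e = 104.4 K.
Warming: T_s − T_e = 16.61 K.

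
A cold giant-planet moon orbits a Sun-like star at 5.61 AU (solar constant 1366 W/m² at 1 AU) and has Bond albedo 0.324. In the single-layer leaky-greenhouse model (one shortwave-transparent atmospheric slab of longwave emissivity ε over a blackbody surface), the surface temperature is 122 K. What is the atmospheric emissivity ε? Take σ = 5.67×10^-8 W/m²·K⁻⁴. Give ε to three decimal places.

0.832

Flux at the orbit: S = 1366/(5.61)² = 43.40 W/m².
First, T_e = [43.40·(1−0.324)/(4σ)]^(1/4) = 106.6 K.
Since (2−ε)/2 = (T_e/T_s)⁴ = 0.5840, ε = 0.8321.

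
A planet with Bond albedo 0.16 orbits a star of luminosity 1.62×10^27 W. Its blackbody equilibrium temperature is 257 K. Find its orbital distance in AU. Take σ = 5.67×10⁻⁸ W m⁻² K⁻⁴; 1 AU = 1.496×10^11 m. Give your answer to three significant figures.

Energy balance gives S = 4σT⁴/(1−α) = 1178 W m⁻².
From L = 4πd²S, d = √(1.62×10^27/(4π·1178)) = 3.308×10^11 m = 2.211 AU.

2.21 AU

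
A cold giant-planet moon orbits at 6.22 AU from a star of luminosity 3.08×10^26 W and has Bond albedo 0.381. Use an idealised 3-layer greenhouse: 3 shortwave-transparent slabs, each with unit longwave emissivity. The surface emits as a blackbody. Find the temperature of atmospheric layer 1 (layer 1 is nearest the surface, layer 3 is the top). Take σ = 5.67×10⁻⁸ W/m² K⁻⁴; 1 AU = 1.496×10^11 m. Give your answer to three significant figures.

123 K

d = 6.22 × 1.496×10^11 m = 9.305×10^11 m.
S = L/(4πd²) = 28.31 W/m².
OLR = S(1−α)/4 = 4.381 W/m²; the top layer radiates at T_e = 93.75 K.
In the N-layer model, layer k (counted from the surface) has T_k = (N+1−k)^(1/4)·T_e.
With k = 1: T_1 = (3+1−1)^¼·93.75 K = 123.4 K.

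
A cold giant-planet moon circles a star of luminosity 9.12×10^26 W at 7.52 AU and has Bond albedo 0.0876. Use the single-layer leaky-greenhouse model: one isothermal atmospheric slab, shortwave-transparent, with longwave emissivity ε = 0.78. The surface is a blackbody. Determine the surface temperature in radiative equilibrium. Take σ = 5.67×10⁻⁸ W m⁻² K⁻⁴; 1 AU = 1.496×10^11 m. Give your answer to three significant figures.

d = 7.52 × 1.496×10^11 m = 1.125×10^12 m.
Spreading L over a sphere of radius d: S = 9.12×10^26/(4π·1.12×10^12²) = 57.34 W m⁻².
Effective emission temperature (TOA balance): σT_e⁴ = S(1−α)/4 = 13.08 W m⁻² → T_e = 123.2 K.
The surface balance (absorbed SW + ε·downward IR = σT_s⁴) with T_a⁴ = T_s⁴/2 reduces to T_s = T_e·[2/(2−ε)]^¼ = 139.5 K.

139 K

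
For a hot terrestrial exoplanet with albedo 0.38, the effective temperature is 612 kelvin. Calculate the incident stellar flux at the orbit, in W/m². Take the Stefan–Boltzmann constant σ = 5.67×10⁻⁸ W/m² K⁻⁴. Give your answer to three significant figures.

51300 W/m²

Invert the energy balance for S: S = 4σT⁴/(1−α).
σT⁴ = 5.67×10⁻⁸·(612)⁴ = 7954 W/m².
So S = 4×7954/(1−0.38) = 51320 W/m².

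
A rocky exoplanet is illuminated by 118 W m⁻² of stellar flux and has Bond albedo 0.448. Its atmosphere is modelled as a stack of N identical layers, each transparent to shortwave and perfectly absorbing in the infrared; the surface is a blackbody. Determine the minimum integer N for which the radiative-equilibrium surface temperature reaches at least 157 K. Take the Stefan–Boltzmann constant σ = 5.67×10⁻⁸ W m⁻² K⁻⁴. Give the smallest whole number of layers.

The effective emission temperature is T_e = [S(1−α)/(4σ)]^¼ = 130.2 K.
Since T_s⁴ = (N+1)T_e⁴, we need N ≥ (T_s/T_e)⁴ − 1 = 1.116.
The minimum whole number is N = 2.

2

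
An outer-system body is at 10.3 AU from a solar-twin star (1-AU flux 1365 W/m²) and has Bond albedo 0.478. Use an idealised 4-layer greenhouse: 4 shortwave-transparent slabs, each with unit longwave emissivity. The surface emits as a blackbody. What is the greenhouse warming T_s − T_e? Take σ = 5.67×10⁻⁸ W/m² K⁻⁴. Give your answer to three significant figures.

Flux at the orbit: S = 1365/(10.3)² = 12.87 W/m².
OLR = S(1−α)/4 = 1.679 W/m²; the top layer radiates at T_e = 73.77 K.
T_s = (N+1)^(1/4)·T_e = 110.3 K.
Warming: T_s − T_e = 36.54 K.

36.5 kelvin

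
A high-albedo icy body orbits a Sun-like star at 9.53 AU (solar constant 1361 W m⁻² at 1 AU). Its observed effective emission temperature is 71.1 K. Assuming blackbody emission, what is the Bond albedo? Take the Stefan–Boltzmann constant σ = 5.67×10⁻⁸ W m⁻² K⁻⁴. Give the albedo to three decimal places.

0.613

Flux at the orbit: S = 1361/(9.53)² = 14.99 W m⁻².
Rearranging the radiative balance, α = 1 − 4σT⁴/S.
σT⁴ = 1.449 W m⁻², so 4σT⁴ = 5.796 W m⁻².
Hence α = 1 − 5.796/14.99 = 0.6132.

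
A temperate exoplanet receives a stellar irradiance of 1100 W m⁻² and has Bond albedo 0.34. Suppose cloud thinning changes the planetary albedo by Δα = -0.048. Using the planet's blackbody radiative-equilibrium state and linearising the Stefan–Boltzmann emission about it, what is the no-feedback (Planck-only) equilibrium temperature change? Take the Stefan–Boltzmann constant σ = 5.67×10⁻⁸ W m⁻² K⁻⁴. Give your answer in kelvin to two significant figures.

The baseline emission temperature is T_e = 237.9 K.
TOA radiative forcing: ΔF = −S·Δα/4 = −1100·(-0.048)/4 = 13.20 W m⁻².
Planck response: λ_P = 4σT_e³ = 4·5.67×10⁻⁸·(237.9)³ = 3.052 W m⁻²/K.
Hence the no-feedback warming is ΔF/(4σT_e³) = 4.32 K.

4.3 K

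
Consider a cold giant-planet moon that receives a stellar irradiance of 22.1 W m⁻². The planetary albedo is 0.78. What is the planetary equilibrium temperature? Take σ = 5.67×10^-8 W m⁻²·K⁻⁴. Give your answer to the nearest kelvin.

The planet absorbs (1−α)S over its disc πR² and re-emits over 4πR², so the mean absorbed flux is (1−0.78)·22.10/4 = 1.216 W m⁻².
Balancing against σT⁴: T = (1.216/5.67×10⁻⁸)^(1/4) = 68.04 K.

68 kelvin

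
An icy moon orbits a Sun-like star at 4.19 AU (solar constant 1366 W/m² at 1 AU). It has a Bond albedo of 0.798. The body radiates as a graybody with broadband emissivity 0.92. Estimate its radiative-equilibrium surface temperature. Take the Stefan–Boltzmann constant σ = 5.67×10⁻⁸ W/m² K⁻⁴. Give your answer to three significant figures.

93.2 K

Flux at the orbit: S = 1366/(4.19)² = 77.81 W/m².
Averaging over the sphere, the absorbed flux is S(1−α)/4 = 3.929 W/m².
Radiative balance εσT⁴ = 3.929 gives T = [3.929/(0.92·σ)]^(1/4) = 93.16 K.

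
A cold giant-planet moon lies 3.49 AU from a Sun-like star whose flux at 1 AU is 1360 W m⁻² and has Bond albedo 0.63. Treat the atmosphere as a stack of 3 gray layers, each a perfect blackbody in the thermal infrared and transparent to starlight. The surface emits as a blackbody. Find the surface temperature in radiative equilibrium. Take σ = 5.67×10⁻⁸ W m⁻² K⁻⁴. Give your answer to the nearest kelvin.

By the inverse-square law, S = 1360/3.49² = 111.7 W m⁻².
OLR = S(1−α)/4 = 10.33 W m⁻²; the top layer radiates at T_e = 116.2 K.
With N = 3 opaque layers, T_s = (N+1)^(1/4)·T_e = 4^(1/4)·116.2 = 164.3 K.

164 K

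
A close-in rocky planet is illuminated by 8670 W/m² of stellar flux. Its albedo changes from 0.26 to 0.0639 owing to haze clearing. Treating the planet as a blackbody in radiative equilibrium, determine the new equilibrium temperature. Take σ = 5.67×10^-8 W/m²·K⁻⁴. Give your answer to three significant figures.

T₂ = [S(1−α₂)/(4σ)]^(1/4) = [8670·0.936/(4σ)]^(1/4) = 434.9 K.

435 K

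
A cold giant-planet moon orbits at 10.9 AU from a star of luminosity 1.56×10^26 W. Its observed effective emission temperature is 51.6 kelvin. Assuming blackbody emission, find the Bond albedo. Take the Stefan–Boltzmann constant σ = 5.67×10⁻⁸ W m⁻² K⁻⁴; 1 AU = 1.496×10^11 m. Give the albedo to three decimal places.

0.656

d = 10.9 × 1.496×10^11 m = 1.631×10^12 m.
Flux at the orbit: S = L/(4πd²) = 1.56×10^26/(4π·(1.63×10^12)²) = 4.669 W m⁻².
Energy balance: S(1−α)/4 = σT⁴, so 1−α = 4σT⁴/S.
σT⁴ = 0.4020 W m⁻², so 4σT⁴ = 1.608 W m⁻².
1−α = 1.608/4.669 = 0.3444, so α = 0.6556.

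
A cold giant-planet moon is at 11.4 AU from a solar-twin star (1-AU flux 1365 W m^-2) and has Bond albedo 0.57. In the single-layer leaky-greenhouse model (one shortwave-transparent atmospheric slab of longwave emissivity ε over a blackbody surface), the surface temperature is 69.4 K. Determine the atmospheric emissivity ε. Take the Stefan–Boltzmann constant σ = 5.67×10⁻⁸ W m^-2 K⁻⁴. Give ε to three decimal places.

0.283

Irradiance scales as 1/d², so S = 1365 W m^-2 × (1/11.4)² = 10.50 W m^-2.
Effective temperature: T_e = [S(1−α)/(4σ)]^(1/4) = 66.80 K.
Since (2−ε)/2 = (T_e/T_s)⁴ = 0.8584, ε = 0.2831.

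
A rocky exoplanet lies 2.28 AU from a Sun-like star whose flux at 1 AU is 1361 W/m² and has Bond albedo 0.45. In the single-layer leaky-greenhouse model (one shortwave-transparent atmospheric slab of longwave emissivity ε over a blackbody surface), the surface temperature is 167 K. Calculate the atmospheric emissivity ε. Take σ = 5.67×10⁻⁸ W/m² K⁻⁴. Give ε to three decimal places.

0.367

By the inverse-square law, S = 1361/2.28² = 261.8 W/m².
Effective temperature: T_e = [S(1−α)/(4σ)]^(1/4) = 158.7 K.
Since (2−ε)/2 = (T_e/T_s)⁴ = 0.8163, ε = 0.3674.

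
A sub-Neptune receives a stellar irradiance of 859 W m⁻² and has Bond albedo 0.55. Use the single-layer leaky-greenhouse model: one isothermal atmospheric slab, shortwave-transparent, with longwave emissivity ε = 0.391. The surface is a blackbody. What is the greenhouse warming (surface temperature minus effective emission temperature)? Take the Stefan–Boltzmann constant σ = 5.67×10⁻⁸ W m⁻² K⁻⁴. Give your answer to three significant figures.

The planet radiates to space at T_e = [S(1−α)/(4σ)]^(1/4) = 203.2 K.
For a single slab of emissivity ε, T_s⁴ = 2T_e⁴/(2−ε); thus T_s = 203.2·(1.243)^(1/4) = 214.5 K.
The atmosphere warms the surface by 11.36 K.

11.4 K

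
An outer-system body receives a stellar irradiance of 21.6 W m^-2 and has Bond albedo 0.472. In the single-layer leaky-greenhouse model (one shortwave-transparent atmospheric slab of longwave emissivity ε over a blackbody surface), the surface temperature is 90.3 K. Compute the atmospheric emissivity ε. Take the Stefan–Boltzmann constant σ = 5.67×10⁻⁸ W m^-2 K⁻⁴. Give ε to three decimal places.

First, T_e = [21.60·(1−0.472)/(4σ)]^(1/4) = 84.21 K.
Since (2−ε)/2 = (T_e/T_s)⁴ = 0.7563, ε = 0.4874.

0.487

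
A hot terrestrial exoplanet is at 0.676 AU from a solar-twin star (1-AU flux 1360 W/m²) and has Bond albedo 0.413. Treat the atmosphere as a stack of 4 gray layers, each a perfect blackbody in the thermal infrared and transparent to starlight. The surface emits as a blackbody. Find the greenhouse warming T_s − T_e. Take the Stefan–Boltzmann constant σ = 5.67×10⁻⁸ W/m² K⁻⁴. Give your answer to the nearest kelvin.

147 K

Flux at the orbit: S = 1360/(0.676)² = 2976 W/m².
The effective emission temperature is T_e = [S(1−α)/(4σ)]^¼ = 296.3 K.
T_s = (N+1)^(1/4)·T_e = 443.0 K.
Warming: T_s − T_e = 146.7 K.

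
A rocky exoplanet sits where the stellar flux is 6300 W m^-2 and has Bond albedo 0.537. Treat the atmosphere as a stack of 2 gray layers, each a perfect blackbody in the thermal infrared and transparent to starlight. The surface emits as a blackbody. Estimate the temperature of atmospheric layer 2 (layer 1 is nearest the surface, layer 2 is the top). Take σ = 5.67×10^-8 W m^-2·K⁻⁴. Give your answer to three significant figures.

337 K

The effective emission temperature is T_e = [S(1−α)/(4σ)]^¼ = 336.8 K.
Each opaque layer satisfies 2T_j⁴ = T_{j−1}⁴ + T_{j+1}⁴, giving T_k⁴ = (N+1−k)T_e⁴.
T_2 = (1)^(1/4)·336.8 = 336.8 K.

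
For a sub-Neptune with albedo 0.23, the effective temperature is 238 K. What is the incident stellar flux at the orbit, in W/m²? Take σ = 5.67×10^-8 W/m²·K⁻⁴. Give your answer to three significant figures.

945 W/m²

Invert the energy balance for S: S = 4σT⁴/(1−α).
The emitted flux is σT⁴ = 181.9 W/m².
So S = 4×181.9/(1−0.23) = 945.1 W/m².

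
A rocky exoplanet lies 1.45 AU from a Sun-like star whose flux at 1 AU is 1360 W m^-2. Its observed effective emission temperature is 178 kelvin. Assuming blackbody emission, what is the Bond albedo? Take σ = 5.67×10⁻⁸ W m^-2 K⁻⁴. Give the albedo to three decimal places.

Irradiance scales as 1/d², so S = 1360 W m^-2 × (1/1.45)² = 646.8 W m^-2.
From σT⁴ = S(1−α)/4 we invert for α: 1−α = 4σT⁴/S.
4σT⁴ = 4·5.67×10⁻⁸·(178)⁴ = 227.7 W m^-2.
Hence α = 1 − 227.7/646.8 = 0.6480.

0.648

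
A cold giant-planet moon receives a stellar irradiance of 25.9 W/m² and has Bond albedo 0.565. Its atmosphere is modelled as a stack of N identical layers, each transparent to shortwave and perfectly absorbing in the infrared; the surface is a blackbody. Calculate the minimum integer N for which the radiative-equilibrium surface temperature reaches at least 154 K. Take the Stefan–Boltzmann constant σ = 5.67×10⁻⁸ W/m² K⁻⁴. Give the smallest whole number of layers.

OLR = S(1−α)/4 = 2.817 W/m²; the top layer radiates at T_e = 83.95 K.
T_s = (N+1)^(1/4)·T_e ≥ 154 K requires N+1 ≥ (T_s/T_e)⁴ = (154/83.95)⁴ = 11.322.
Rounding up, N = 11.

11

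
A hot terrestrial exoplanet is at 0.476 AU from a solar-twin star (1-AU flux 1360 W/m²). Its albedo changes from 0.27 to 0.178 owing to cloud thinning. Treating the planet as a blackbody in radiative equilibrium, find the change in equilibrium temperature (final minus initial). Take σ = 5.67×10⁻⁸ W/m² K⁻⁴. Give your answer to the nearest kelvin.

11 K

Irradiance scales as 1/d², so S = 1360 W/m² × (1/0.476)² = 6002 W/m².
Initial: T₁ = [S(1−0.27)/(4σ)]^(1/4) = 372.8 K.
Final:   T₂ = [S(1−0.178)/(4σ)]^(1/4) = 384.1 K.
ΔT = T₂ − T₁ = 11.23 K.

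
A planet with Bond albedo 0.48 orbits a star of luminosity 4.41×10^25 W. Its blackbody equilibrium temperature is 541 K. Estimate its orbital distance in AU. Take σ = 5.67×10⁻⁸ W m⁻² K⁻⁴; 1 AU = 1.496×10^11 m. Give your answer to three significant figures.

0.0648 AU

Required flux: S = 4σT⁴/(1−α) = 37360 W m⁻².
S = L/(4πd²) → d = √(L/4πS) = √(4.41×10^25/(4π·37360)) = 9.692×10^9 m = 0.06478 AU.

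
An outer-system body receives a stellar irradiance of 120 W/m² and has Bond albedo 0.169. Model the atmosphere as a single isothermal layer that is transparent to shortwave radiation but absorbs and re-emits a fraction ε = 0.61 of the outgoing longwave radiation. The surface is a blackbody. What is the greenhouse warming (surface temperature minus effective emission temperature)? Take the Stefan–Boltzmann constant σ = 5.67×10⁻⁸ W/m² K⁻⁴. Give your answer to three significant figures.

At the top of the atmosphere, σT_e⁴ = S(1−α)/4 = 24.93 W/m², giving T_e = 144.8 K.
Surface balance with a leaky layer gives σT_s⁴ = σT_e⁴·2/(2−ε), so T_s = T_e·[2/(2−0.61)]^(1/4) = 158.6 K.
T_s − T_e = 158.6 − 144.8 = 13.79 K.

13.8 K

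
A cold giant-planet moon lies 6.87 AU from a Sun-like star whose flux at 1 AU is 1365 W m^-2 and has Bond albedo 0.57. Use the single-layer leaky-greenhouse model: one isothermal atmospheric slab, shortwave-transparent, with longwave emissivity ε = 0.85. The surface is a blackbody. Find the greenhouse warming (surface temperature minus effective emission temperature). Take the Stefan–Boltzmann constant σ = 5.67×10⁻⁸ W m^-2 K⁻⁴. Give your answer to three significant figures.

12.8 kelvin

Flux at the orbit: S = 1365/(6.87)² = 28.92 W m^-2.
Effective emission temperature (TOA balance): σT_e⁴ = S(1−α)/4 = 3.109 W m^-2 → T_e = 86.05 K.
The surface balance (absorbed SW + ε·downward IR = σT_s⁴) with T_a⁴ = T_s⁴/2 reduces to T_s = T_e·[2/(2−ε)]^¼ = 98.82 K.
Greenhouse warming: T_s − T_e = 12.77 K.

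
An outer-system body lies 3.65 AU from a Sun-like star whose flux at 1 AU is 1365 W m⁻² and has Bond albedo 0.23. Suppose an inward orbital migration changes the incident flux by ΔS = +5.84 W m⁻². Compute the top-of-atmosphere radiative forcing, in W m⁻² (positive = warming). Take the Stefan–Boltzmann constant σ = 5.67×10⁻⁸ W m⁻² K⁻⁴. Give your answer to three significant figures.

Irradiance scales as 1/d², so S = 1365 W m⁻² × (1/3.65)² = 102.5 W m⁻².
Only a fraction (1−α) is absorbed and it's spread over 4πR², so ΔF = (1−α)ΔS/4 = 1.124 W m⁻².

1.12 W m⁻²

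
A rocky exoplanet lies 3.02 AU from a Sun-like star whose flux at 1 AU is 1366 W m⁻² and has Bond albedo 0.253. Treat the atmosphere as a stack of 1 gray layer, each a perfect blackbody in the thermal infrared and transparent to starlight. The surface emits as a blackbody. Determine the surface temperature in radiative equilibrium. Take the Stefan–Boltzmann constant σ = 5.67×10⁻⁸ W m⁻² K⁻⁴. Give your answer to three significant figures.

177 K

By the inverse-square law, S = 1366/3.02² = 149.8 W m⁻².
OLR = S(1−α)/4 = 27.97 W m⁻²; the top layer radiates at T_e = 149.0 K.
With N = 1 opaque layers, T_s = (N+1)^(1/4)·T_e = 2^(1/4)·149.0 = 177.2 K.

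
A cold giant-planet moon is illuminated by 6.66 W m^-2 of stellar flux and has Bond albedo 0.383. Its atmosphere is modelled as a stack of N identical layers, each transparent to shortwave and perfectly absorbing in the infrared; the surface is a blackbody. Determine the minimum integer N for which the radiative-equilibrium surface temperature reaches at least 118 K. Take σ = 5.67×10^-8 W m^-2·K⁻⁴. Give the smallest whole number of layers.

10

The effective emission temperature is T_e = [S(1−α)/(4σ)]^¼ = 65.24 K.
Need (N+1)T_e⁴ ≥ T_s⁴, i.e. N+1 ≥ (118/65.24)⁴ = 10.701.
Rounding up, N = 10.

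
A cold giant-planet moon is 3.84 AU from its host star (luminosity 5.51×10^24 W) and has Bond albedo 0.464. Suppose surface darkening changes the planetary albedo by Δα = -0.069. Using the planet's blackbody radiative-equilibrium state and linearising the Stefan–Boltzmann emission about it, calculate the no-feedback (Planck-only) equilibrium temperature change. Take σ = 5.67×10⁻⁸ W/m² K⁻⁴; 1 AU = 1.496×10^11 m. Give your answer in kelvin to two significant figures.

1.4 K

Orbital distance: d = 3.84 AU = 5.745×10^11 m.
Spreading L over a sphere of radius d: S = 5.51×10^24/(4π·5.74×10^11²) = 1.329 W/m².
The baseline emission temperature is T_e = 42.10 K.
ΔF = −(S/4)Δα = −(1.329/4)×(-0.069) = 0.02292 W/m².
The Planck feedback parameter is 4σT_e³ = 0.01692 W/m²/K.
So ΔT₀ = 0.02292/0.01692 = 1.35 K.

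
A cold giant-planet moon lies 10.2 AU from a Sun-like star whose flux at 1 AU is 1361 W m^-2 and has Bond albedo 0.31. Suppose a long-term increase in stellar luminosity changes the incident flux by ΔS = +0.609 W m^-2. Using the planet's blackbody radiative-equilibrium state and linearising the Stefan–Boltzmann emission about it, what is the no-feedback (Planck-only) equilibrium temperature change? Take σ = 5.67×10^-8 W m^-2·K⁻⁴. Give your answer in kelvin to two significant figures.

Flux at the orbit: S = 1361/(10.2)² = 13.08 W m^-2.
The baseline emission temperature is T_e = 79.43 K.
Only a fraction (1−α) is absorbed and it's spread over 4πR², so ΔF = (1−α)ΔS/4 = 0.1051 W m^-2.
Planck response: λ_P = 4σT_e³ = 4·5.67×10⁻⁸·(79.43)³ = 0.1136 W m^-2/K.
ΔT₀ = ΔF/λ_P = 0.1051/0.1136 = 0.924 K.

0.92 K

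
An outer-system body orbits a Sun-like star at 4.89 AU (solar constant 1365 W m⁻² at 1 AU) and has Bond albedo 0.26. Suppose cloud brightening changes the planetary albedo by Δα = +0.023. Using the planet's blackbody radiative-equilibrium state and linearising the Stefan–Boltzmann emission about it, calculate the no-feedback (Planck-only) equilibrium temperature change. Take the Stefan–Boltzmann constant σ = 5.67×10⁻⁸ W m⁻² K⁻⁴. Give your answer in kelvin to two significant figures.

Flux at the orbit: S = 1365/(4.89)² = 57.08 W m⁻².
Unperturbed T_e = [57.08·(1−0.26)/(4σ)]^¼ = 116.8 K.
TOA radiative forcing: ΔF = −S·Δα/4 = −57.08·(+0.023)/4 = -0.3282 W m⁻².
Planck response: λ_P = 4σT_e³ = 4·5.67×10⁻⁸·(116.8)³ = 0.3616 W m⁻²/K.
ΔT₀ = ΔF/λ_P = -0.3282/0.3616 = -0.908 K.

-0.91 K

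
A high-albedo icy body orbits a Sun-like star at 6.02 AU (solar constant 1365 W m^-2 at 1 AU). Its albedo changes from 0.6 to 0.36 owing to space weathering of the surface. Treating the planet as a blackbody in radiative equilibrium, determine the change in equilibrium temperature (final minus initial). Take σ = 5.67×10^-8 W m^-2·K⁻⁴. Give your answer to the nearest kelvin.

By the inverse-square law, S = 1365/6.02² = 37.67 W m^-2.
Initial: T₁ = [S(1−0.6)/(4σ)]^(1/4) = 90.28 K.
After:  T₂ = [37.67·0.64/(4σ)]^(1/4) = 101.5 K.
ΔT = T₂ − T₁ = 11.26 K.

11 K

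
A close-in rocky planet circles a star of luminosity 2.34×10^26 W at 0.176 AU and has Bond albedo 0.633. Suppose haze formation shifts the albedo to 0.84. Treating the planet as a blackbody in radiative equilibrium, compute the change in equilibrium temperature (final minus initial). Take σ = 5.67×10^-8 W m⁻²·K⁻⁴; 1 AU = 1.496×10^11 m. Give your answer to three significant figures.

-85.6 kelvin

Orbital distance: d = 0.176 AU = 2.633×10^10 m.
Flux at the orbit: S = L/(4πd²) = 2.34×10^26/(4π·(2.63×10^10)²) = 26860 W m⁻².
Initial: T₁ = [S(1−0.633)/(4σ)]^(1/4) = 456.6 K.
Final:   T₂ = [S(1−0.84)/(4σ)]^(1/4) = 371.0 K.
Change: 371.0 − 456.6 = -85.58 K.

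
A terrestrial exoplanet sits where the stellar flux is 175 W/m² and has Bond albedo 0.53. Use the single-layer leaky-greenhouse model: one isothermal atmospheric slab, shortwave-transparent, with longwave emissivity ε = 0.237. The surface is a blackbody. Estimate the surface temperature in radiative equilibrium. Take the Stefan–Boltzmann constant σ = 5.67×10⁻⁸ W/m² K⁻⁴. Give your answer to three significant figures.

The planet radiates to space at T_e = [S(1−α)/(4σ)]^(1/4) = 138.0 K.
Surface balance with a leaky layer gives σT_s⁴ = σT_e⁴·2/(2−ε), so T_s = T_e·[2/(2−0.237)]^(1/4) = 142.4 K.

142 K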